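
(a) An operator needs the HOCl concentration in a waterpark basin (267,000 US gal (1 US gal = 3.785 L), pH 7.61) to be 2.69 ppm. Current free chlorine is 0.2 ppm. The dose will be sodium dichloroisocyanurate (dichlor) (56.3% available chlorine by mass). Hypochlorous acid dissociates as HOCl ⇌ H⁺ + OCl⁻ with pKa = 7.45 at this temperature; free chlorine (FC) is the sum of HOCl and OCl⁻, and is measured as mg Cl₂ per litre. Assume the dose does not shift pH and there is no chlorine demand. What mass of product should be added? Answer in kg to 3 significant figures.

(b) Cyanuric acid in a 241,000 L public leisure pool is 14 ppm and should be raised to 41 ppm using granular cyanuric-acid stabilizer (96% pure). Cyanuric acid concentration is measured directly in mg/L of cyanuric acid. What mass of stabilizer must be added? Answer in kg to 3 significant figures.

(a) 11.4 kg; (b) 6.78 kg

(a) Volume: 267,000 US gal × 3.785 L/gal = 1,010,595 L.
(a) [OCl⁻]/[HOCl] = 10^(pH − pKa) = 10^(7.61 − 7.45) = 1.445; fraction as HOCl = 1/(1 + 1.445) = 0.4089.
(a) Free chlorine required for 2.69 ppm HOCl: 2.69 / 0.4089 = 6.578 ppm.
(a) FC to add: 6.578 − 0.2 = 6.378 mg/L as Cl₂.
(a) Cl₂ equivalent: 6.378 mg/L × 1,010,595 L = 6446 g.
(a) Product at 56.3% available Cl: 6446 / 0.563 = 11,450 g.

(b) CYA to add: (41 − 14) = 27 mg/L × 241,000 L = 6507 g cyanuric acid.
(b) At 96% purity: 6507 / 0.96 = 6778 g product.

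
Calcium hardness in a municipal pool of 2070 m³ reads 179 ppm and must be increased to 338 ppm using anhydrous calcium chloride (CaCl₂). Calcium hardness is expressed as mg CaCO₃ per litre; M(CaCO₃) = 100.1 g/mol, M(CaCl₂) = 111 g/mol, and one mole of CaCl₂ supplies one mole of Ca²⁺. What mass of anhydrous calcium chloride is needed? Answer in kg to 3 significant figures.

Volume: 2070 m³ = 2,070,000 L.
Hardness to add: (338 − 179) = 159 mg/L as CaCO₃ × 2,070,000 L = 329,100 g as CaCO₃.
Moles of Ca²⁺ (1 mol Ca²⁺ ≡ 1 mol CaCO₃): 329,100 / 100.1 g/mol = 3288 mol.
Mass of CaCl₂: 3288 × 111 = 365,000 g.

365 kg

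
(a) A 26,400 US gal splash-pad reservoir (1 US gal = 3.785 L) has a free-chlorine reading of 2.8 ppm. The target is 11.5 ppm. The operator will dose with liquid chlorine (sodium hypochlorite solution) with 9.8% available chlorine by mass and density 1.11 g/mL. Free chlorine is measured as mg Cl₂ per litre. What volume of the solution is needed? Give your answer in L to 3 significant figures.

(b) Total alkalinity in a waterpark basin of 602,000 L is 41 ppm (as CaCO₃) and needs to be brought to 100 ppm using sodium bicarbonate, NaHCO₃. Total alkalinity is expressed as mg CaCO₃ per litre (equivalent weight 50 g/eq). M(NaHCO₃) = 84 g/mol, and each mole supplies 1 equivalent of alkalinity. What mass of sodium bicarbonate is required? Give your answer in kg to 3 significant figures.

(a) Volume: 26,400 US gal × 3.785 L/gal = 99,924 L.
(a) Chlorine deficit: 11.5 − 2.8 = 8.7 ppm = 8.7 mg/L as Cl₂.
(a) Cl₂ equivalent needed: 8.7 mg/L × 99,924 L = 869,300 mg = 869.3 g.
(a) Product at 9.8% available chlorine: 869.3 / 0.098 = 8871 g.
(a) Volume at density 1.11 g/mL: 8871 g ÷ 1.11 g/mL = 7992 mL.

(b) Alkalinity to add: (100 − 41) = 59 mg/L as CaCO₃ × 602,000 L = 35,520 g as CaCO₃.
(b) Equivalents: 35,520 g ÷ 50 g/eq = 710.4 eq.
(b) NaHCO₃ supplies 1 eq per mole → 710.4 mol.
(b) Mass: 710.4 mol × 84 g/mol = 59,670 g.

(a) 7.99 L; (b) 59.7 kg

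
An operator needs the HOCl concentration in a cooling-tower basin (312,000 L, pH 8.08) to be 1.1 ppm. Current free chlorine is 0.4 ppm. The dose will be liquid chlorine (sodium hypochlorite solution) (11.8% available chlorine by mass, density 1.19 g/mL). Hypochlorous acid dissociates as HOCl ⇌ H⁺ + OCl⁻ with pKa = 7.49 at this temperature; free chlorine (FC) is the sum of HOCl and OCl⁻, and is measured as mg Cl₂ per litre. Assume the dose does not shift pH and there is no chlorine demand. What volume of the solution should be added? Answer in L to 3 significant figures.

[OCl⁻]/[HOCl] = 10^(pH − pKa) = 10^(8.08 − 7.49) = 3.89; fraction as HOCl = 1/(1 + 3.89) = 0.2045.
Free chlorine required for 1.1 ppm HOCl: 1.1 / 0.2045 = 5.379 ppm.
FC to add: 5.379 − 0.4 = 4.979 mg/L as Cl₂.
Cl₂ equivalent: 4.979 mg/L × 312,000 L = 1554 g.
Product at 11.8% available Cl: 1554 / 0.118 = 13,170 g.
Volume: 13,170 g ÷ 1.19 g/mL = 11,060 mL.

11.1 L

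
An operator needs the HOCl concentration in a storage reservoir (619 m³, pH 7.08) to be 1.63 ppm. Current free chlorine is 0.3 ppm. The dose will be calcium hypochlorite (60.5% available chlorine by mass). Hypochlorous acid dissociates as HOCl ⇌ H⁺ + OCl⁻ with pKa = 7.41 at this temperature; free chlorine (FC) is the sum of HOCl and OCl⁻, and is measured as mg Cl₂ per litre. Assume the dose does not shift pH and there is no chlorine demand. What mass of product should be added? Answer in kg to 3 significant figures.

Volume: 619 m³ = 619,000 L.
[OCl⁻]/[HOCl] = 10^(pH − pKa) = 10^(7.08 − 7.41) = 0.4677; fraction as HOCl = 1/(1 + 0.4677) = 0.6813.
Free chlorine required for 1.63 ppm HOCl: 1.63 / 0.6813 = 2.392 ppm.
FC to add: 2.392 − 0.3 = 2.092 mg/L as Cl₂.
Cl₂ equivalent: 2.092 mg/L × 619,000 L = 1295 g.
Product at 60.5% available Cl: 1295 / 0.605 = 2141 g.

2.14 kg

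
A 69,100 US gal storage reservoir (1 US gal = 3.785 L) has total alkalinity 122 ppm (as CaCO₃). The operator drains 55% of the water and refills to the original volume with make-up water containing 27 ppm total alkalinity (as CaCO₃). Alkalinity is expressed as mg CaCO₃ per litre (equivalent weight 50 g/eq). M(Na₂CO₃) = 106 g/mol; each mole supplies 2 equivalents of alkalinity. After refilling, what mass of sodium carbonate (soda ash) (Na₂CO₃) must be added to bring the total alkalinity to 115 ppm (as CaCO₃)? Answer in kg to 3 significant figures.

Volume: 69,100 US gal × 3.785 L/gal = 261,544 L.
After draining 55% and refilling: 122 × 0.45 + 27 × 0.55 = 69.75 ppm.
Deficit to target: 115 − 69.75 = 45.25 mg/L.
As CaCO₃: 45.25 mg/L × 261,544 L = 11,830 g; ÷ 50 g/eq ÷ 2 = 118.3 mol Na₂CO₃.
Mass: 118.3 × 106 = 12,540 g.

12.5 kg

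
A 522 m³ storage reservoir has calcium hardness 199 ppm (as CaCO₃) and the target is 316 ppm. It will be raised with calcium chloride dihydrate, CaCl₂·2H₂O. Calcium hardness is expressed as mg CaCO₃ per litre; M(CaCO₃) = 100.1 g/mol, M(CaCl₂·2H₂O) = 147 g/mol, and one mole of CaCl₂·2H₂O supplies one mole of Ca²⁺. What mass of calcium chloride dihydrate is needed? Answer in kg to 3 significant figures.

89.7 kg

Volume: 522 m³ = 522,000 L.
Hardness to add: (316 − 199) = 117 mg/L as CaCO₃ × 522,000 L = 61,070 g as CaCO₃.
Moles of Ca²⁺ (1 mol Ca²⁺ ≡ 1 mol CaCO₃): 61,070 / 100.1 g/mol = 610.1 mol.
Mass of CaCl₂·2H₂O: 610.1 × 147 = 89,690 g.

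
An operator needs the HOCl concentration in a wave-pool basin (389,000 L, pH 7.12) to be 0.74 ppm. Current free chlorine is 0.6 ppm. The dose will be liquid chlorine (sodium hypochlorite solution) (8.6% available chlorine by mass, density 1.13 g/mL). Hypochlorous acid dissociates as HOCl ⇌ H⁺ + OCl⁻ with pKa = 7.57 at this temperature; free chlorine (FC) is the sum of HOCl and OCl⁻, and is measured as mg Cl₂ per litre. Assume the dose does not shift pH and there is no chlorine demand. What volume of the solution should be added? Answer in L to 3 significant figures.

[OCl⁻]/[HOCl] = 10^(pH − pKa) = 10^(7.12 − 7.57) = 0.3548; fraction as HOCl = 1/(1 + 0.3548) = 0.7381.
Free chlorine required for 0.74 ppm HOCl: 0.74 / 0.7381 = 1.003 ppm.
FC to add: 1.003 − 0.6 = 0.4026 mg/L as Cl₂.
Cl₂ equivalent: 0.4026 mg/L × 389,000 L = 156.6 g.
Product at 8.6% available Cl: 156.6 / 0.086 = 1821 g.
Volume: 1821 g ÷ 1.13 g/mL = 1611 mL.

1.61 L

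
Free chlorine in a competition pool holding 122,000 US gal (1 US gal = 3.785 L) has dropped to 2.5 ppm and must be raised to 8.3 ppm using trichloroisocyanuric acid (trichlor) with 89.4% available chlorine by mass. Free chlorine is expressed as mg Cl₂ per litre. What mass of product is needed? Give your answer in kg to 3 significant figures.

Volume: 122,000 US gal × 3.785 L/gal = 461,770 L.
Chlorine deficit: 8.3 − 2.5 = 5.8 ppm = 5.8 mg/L as Cl₂.
Cl₂ equivalent needed: 5.8 mg/L × 461,770 L = 2,678,000 mg = 2678 g.
Product at 89.4% available chlorine: 2678 / 0.894 = 2996 g.

3.00 kg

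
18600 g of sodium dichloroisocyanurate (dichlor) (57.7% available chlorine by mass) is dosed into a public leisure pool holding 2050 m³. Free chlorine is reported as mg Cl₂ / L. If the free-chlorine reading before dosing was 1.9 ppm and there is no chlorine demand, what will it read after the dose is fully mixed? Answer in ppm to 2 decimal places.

Volume: 2050 m³ = 2,050,000 L.
Available chlorine delivered: 18,600 g × 0.577 = 10,730 g as Cl₂.
Concentration rise: 10,730 g / 2,050,000 L = 5.235 mg/L = 5.24 ppm.
Final FC: 1.9 + 5.24 = 7.14 ppm.

7.14 ppm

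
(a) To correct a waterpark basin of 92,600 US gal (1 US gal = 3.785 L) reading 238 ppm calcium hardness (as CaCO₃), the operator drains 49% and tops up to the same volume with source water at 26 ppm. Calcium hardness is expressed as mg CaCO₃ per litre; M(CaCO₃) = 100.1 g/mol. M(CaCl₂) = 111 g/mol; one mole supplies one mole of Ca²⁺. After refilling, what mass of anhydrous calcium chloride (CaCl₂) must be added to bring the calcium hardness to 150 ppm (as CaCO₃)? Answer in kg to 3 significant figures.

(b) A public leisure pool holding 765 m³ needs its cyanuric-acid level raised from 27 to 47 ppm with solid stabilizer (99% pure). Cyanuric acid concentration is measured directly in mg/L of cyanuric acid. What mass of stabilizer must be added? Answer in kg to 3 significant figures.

(a) Volume: 92,600 US gal × 3.785 L/gal = 350,491 L.
(a) After draining 49% and refilling: 238 × 0.51 + 26 × 0.49 = 134.12 ppm.
(a) Deficit to target: 150 − 134.12 = 15.88 mg/L.
(a) As CaCO₃: 15.88 mg/L × 350,491 L = 5566 g; ÷ 100.1 = 55.6 mol Ca²⁺.
(a) Mass: 55.6 × 111 = 6172 g.

(b) Volume: 765 m³ = 765,000 L.
(b) CYA to add: (47 − 27) = 20 mg/L × 765,000 L = 15,300 g cyanuric acid.
(b) At 99% purity: 15,300 / 0.99 = 15,450 g product.

(a) 6.17 kg; (b) 15.5 kg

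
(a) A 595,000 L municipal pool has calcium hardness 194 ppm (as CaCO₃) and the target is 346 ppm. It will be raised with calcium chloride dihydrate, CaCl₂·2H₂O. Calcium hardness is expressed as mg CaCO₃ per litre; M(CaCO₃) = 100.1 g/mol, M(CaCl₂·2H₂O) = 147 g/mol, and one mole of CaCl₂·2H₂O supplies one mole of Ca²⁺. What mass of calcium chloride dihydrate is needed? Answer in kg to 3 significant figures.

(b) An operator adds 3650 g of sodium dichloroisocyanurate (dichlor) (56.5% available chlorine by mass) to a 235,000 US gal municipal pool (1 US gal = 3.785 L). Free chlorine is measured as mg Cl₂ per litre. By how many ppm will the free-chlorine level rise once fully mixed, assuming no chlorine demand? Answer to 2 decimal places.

(a) 133 kg; (b) 2.32 ppm

(a) Hardness to add: (346 − 194) = 152 mg/L as CaCO₃ × 595,000 L = 90,440 g as CaCO₃.
(a) Moles of Ca²⁺ (1 mol Ca²⁺ ≡ 1 mol CaCO₃): 90,440 / 100.1 g/mol = 903.5 mol.
(a) Mass of CaCl₂·2H₂O: 903.5 × 147 = 132,800 g.

(b) Volume: 235,000 US gal × 3.785 L/gal = 889,475 L.
(b) Available chlorine delivered: 3650 g × 0.565 = 2062 g as Cl₂.
(b) Concentration rise: 2062 g / 889,475 L = 2.319 mg/L = 2.32 ppm.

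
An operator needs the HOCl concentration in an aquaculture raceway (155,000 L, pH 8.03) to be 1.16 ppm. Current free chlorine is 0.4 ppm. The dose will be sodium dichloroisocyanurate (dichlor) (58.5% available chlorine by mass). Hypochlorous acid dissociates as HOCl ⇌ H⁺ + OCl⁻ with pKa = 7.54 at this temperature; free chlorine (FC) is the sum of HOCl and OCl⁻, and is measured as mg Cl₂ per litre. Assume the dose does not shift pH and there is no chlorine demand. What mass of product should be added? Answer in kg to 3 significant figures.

[OCl⁻]/[HOCl] = 10^(pH − pKa) = 10^(8.03 − 7.54) = 3.09; fraction as HOCl = 1/(1 + 3.09) = 0.2445.
Free chlorine required for 1.16 ppm HOCl: 1.16 / 0.2445 = 4.745 ppm.
FC to add: 4.745 − 0.4 = 4.345 mg/L as Cl₂.
Cl₂ equivalent: 4.345 mg/L × 155,000 L = 673.4 g.
Product at 58.5% available Cl: 673.4 / 0.585 = 1151 g.

1.15 kg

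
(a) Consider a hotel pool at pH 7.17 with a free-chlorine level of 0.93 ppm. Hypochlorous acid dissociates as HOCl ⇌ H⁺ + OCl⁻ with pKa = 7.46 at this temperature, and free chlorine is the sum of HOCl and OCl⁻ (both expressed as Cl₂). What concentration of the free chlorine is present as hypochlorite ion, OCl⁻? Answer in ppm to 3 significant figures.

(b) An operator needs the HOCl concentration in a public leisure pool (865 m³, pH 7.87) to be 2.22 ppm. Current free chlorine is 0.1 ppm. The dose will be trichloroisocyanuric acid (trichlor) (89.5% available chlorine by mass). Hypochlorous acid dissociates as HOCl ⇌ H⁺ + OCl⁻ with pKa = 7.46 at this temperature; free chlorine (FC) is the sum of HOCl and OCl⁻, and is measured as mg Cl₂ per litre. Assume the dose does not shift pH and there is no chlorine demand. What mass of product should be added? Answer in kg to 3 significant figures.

(a) [OCl⁻]/[HOCl] = 10^(pH − pKa) = 10^(7.17 − 7.46) = 10^-0.29 = 0.5129.
(a) Fraction as HOCl = 1 / (1 + 0.5129) = 0.661.
(a) OCl⁻ = (1 − 0.661) × 0.93 ppm = 0.3153 ppm.

(b) Volume: 865 m³ = 865,000 L.
(b) [OCl⁻]/[HOCl] = 10^(pH − pKa) = 10^(7.87 − 7.46) = 2.57; fraction as HOCl = 1/(1 + 2.57) = 0.2801.
(b) Free chlorine required for 2.22 ppm HOCl: 2.22 / 0.2801 = 7.926 ppm.
(b) FC to add: 7.926 − 0.1 = 7.826 mg/L as Cl₂.
(b) Cl₂ equivalent: 7.826 mg/L × 865,000 L = 6770 g.
(b) Product at 89.5% available Cl: 6770 / 0.895 = 7564 g.

(a) 0.315 ppm; (b) 7.56 kg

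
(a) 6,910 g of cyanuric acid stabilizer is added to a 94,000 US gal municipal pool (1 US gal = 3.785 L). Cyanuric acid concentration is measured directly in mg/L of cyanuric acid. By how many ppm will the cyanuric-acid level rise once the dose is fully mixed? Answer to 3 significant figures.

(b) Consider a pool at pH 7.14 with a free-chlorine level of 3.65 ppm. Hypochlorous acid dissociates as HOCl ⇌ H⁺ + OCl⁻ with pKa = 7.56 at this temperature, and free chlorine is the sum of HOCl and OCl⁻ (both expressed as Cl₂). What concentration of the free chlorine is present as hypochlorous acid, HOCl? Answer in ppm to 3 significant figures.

(a) 19.4 ppm; (b) 2.64 ppm

(a) Volume: 94,000 US gal × 3.785 L/gal = 355,790 L.
(a) Rise: 6,910 g / 355,790 L × 1000 = 19.42 mg/L.

(b) [OCl⁻]/[HOCl] = 10^(pH − pKa) = 10^(7.14 − 7.56) = 10^-0.42 = 0.3802.
(b) Fraction as HOCl = 1 / (1 + 0.3802) = 0.7245.
(b) HOCl = 0.7245 × 3.65 ppm = 2.645 ppm.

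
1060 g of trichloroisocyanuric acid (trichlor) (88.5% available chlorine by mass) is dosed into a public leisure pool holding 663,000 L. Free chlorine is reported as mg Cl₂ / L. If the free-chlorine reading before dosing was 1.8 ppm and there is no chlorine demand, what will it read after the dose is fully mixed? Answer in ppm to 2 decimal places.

3.21 ppm

Available chlorine delivered: 1060 g × 0.885 = 938.1 g as Cl₂.
Concentration rise: 938.1 g / 663,000 L = 1.415 mg/L = 1.41 ppm.
Final FC: 1.8 + 1.41 = 3.21 ppm.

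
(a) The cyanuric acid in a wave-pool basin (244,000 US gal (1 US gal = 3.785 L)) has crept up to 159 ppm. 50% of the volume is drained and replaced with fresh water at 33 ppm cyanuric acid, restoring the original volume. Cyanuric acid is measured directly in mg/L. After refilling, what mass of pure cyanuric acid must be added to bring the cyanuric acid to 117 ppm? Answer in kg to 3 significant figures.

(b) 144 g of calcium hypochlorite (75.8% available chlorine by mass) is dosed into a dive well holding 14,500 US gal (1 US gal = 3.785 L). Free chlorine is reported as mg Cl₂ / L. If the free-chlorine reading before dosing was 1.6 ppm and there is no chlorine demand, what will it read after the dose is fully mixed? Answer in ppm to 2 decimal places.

(a) 19.4 kg; (b) 3.59 ppm

(a) Volume: 244,000 US gal × 3.785 L/gal = 923,540 L.
(a) After draining 50% and refilling: 159 × 0.50 + 33 × 0.50 = 96 ppm.
(a) Deficit to target: 117 − 96 = 21 mg/L.
(a) Mass: 21 mg/L × 923,540 L = 19,390 g cyanuric acid.

(b) Volume: 14,500 US gal × 3.785 L/gal = 54,882 L.
(b) Available chlorine delivered: 144 g × 0.758 = 109.2 g as Cl₂.
(b) Concentration rise: 109.2 g / 54,882 L = 1.989 mg/L = 1.99 ppm.
(b) Final FC: 1.6 + 1.99 = 3.59 ppm.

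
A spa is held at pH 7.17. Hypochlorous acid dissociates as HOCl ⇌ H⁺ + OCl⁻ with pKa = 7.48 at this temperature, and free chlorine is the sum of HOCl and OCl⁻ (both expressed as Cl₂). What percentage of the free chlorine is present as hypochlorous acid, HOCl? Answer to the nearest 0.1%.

67.1%

[OCl⁻]/[HOCl] = 10^(pH − pKa) = 10^(7.17 − 7.48) = 10^-0.31 = 0.4898.
Fraction as HOCl = 1 / (1 + 0.4898) = 0.6712.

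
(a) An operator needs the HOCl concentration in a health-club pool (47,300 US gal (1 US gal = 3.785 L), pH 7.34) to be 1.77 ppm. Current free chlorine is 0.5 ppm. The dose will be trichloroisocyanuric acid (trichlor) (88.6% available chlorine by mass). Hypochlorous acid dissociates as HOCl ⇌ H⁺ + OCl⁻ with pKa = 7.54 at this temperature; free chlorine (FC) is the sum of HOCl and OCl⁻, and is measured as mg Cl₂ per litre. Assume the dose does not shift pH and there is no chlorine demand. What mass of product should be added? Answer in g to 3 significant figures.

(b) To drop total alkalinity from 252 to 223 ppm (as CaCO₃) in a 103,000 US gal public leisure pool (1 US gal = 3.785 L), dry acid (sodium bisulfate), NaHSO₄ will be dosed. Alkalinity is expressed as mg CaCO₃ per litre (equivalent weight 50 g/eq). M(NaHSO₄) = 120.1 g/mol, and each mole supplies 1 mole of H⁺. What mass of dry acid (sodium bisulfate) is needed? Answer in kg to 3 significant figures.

(a) Volume: 47,300 US gal × 3.785 L/gal = 179,030 L.
(a) [OCl⁻]/[HOCl] = 10^(pH − pKa) = 10^(7.34 − 7.54) = 0.631; fraction as HOCl = 1/(1 + 0.631) = 0.6131.
(a) Free chlorine required for 1.77 ppm HOCl: 1.77 / 0.6131 = 2.887 ppm.
(a) FC to add: 2.887 − 0.5 = 2.387 mg/L as Cl₂.
(a) Cl₂ equivalent: 2.387 mg/L × 179,030 L = 427.3 g.
(a) Product at 88.6% available Cl: 427.3 / 0.886 = 482.3 g.

(b) Volume: 103,000 US gal × 3.785 L/gal = 389,855 L.
(b) Alkalinity to neutralize: (252 − 223) = 29 mg/L as CaCO₃ × 389,855 L = 11,310 g as CaCO₃.
(b) Equivalents of H⁺ required: 11,310 ÷ 50 g/eq = 226.1 eq = 226.1 mol NaHSO₄.
(b) Mass of NaHSO₄: 226.1 × 120.1 = 27,160 g.

(a) 482 g; (b) 27.2 kg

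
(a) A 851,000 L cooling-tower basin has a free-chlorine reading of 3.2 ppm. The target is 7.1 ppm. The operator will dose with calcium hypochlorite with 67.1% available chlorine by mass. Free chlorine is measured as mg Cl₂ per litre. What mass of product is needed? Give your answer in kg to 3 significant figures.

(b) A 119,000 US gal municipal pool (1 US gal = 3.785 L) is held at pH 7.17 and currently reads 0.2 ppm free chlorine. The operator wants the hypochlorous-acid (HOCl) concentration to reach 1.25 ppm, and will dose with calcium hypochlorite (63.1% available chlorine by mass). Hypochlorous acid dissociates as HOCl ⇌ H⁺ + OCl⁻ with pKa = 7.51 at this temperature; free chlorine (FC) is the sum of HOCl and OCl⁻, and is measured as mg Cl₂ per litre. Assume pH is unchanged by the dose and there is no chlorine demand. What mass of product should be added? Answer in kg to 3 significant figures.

(a) Chlorine deficit: 7.1 − 3.2 = 3.9 ppm = 3.9 mg/L as Cl₂.
(a) Cl₂ equivalent needed: 3.9 mg/L × 851,000 L = 3,319,000 mg = 3319 g.
(a) Product at 67.1% available chlorine: 3319 / 0.671 = 4946 g.

(b) Volume: 119,000 US gal × 3.785 L/gal = 450,415 L.
(b) [OCl⁻]/[HOCl] = 10^(pH − pKa) = 10^(7.17 − 7.51) = 0.4571; fraction as HOCl = 1/(1 + 0.4571) = 0.6863.
(b) Free chlorine required for 1.25 ppm HOCl: 1.25 / 0.6863 = 1.821 ppm.
(b) FC to add: 1.821 − 0.2 = 1.621 mg/L as Cl₂.
(b) Cl₂ equivalent: 1.621 mg/L × 450,415 L = 730.3 g.
(b) Product at 63.1% available Cl: 730.3 / 0.631 = 1157 g.

(a) 4.95 kg; (b) 1.16 kg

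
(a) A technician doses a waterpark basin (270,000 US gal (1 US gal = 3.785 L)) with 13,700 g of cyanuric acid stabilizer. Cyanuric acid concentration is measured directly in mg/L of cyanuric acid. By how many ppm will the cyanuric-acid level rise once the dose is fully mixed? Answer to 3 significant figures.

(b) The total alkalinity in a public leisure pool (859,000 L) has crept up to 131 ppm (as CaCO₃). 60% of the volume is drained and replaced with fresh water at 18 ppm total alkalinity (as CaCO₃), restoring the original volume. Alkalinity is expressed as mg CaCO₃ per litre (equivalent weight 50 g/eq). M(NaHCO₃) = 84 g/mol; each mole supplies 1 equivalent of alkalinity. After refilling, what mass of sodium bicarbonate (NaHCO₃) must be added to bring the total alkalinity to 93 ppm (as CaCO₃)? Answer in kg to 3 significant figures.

(a) Volume: 270,000 US gal × 3.785 L/gal = 1,021,950 L.
(a) Rise: 13,700 g / 1,021,950 L × 1000 = 13.41 mg/L.

(b) After draining 60% and refilling: 131 × 0.40 + 18 × 0.60 = 63.2 ppm.
(b) Deficit to target: 93 − 63.2 = 29.8 mg/L.
(b) As CaCO₃: 29.8 mg/L × 859,000 L = 25,600 g; ÷ 50 g/eq ÷ 1 = 512 mol NaHCO₃.
(b) Mass: 512 × 84 = 43,000 g.

(a) 13.4 ppm; (b) 43.0 kg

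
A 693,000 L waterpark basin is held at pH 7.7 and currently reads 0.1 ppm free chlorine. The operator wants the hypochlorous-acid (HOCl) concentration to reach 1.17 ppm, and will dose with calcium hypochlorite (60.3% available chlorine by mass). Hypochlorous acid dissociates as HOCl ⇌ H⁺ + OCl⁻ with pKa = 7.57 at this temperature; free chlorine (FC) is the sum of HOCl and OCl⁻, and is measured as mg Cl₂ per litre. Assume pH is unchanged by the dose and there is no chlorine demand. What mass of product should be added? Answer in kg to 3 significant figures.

3.04 kg

[OCl⁻]/[HOCl] = 10^(pH − pKa) = 10^(7.7 − 7.57) = 1.349; fraction as HOCl = 1/(1 + 1.349) = 0.4257.
Free chlorine required for 1.17 ppm HOCl: 1.17 / 0.4257 = 2.748 ppm.
FC to add: 2.748 − 0.1 = 2.648 mg/L as Cl₂.
Cl₂ equivalent: 2.648 mg/L × 693,000 L = 1835 g.
Product at 60.3% available Cl: 1835 / 0.603 = 3044 g.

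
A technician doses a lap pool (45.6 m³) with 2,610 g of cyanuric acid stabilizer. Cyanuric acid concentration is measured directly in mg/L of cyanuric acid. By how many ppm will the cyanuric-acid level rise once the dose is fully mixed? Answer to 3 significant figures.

Volume: 45.6 m³ = 45,600 L.
Rise: 2,610 g / 45,600 L × 1000 = 57.24 mg/L.

57.2 ppm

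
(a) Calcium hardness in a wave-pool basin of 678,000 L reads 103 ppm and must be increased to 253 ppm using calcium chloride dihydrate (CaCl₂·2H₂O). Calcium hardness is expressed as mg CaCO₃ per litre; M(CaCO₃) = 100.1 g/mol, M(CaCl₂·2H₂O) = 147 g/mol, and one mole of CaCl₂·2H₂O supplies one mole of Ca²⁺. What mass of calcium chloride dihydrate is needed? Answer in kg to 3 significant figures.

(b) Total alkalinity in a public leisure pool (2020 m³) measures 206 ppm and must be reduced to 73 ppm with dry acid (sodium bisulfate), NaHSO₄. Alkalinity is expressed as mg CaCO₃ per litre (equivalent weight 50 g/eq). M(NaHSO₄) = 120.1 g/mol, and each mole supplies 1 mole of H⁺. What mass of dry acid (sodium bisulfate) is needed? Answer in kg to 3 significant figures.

(a) Hardness to add: (253 − 103) = 150 mg/L as CaCO₃ × 678,000 L = 101,700 g as CaCO₃.
(a) Moles of Ca²⁺ (1 mol Ca²⁺ ≡ 1 mol CaCO₃): 101,700 / 100.1 g/mol = 1016 mol.
(a) Mass of CaCl₂·2H₂O: 1016 × 147 = 149,300 g.

(b) Volume: 2020 m³ = 2,020,000 L.
(b) Alkalinity to neutralize: (206 − 73) = 133 mg/L as CaCO₃ × 2,020,000 L = 268,700 g as CaCO₃.
(b) Equivalents of H⁺ required: 268,700 ÷ 50 g/eq = 5373 eq = 5373 mol NaHSO₄.
(b) Mass of NaHSO₄: 5373 × 120.1 = 645,300 g.

(a) 149 kg; (b) 645 kg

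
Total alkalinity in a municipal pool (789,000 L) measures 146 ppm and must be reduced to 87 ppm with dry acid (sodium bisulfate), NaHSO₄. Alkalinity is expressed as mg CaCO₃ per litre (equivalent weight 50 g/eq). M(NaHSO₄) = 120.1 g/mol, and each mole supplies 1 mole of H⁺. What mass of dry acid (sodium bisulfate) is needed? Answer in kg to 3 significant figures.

112 kg

Alkalinity to neutralize: (146 − 87) = 59 mg/L as CaCO₃ × 789,000 L = 46,550 g as CaCO₃.
Equivalents of H⁺ required: 46,550 ÷ 50 g/eq = 931 eq = 931 mol NaHSO₄.
Mass of NaHSO₄: 931 × 120.1 = 111,800 g.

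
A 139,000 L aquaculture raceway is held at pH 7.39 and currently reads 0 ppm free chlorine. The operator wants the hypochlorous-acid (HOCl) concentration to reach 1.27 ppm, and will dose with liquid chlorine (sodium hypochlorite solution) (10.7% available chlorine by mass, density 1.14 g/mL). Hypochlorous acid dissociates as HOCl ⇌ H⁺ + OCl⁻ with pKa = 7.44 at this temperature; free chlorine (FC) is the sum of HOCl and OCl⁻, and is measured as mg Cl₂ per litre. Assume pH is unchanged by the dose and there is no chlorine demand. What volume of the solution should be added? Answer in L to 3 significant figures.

[OCl⁻]/[HOCl] = 10^(pH − pKa) = 10^(7.39 − 7.44) = 0.8913; fraction as HOCl = 1/(1 + 0.8913) = 0.5288.
Free chlorine required for 1.27 ppm HOCl: 1.27 / 0.5288 = 2.402 ppm.
FC to add: 2.402 − 0 = 2.402 mg/L as Cl₂.
Cl₂ equivalent: 2.402 mg/L × 139,000 L = 333.9 g.
Product at 10.7% available Cl: 333.9 / 0.107 = 3120 g.
Volume: 3120 g ÷ 1.14 g/mL = 2737 mL.

2.74 L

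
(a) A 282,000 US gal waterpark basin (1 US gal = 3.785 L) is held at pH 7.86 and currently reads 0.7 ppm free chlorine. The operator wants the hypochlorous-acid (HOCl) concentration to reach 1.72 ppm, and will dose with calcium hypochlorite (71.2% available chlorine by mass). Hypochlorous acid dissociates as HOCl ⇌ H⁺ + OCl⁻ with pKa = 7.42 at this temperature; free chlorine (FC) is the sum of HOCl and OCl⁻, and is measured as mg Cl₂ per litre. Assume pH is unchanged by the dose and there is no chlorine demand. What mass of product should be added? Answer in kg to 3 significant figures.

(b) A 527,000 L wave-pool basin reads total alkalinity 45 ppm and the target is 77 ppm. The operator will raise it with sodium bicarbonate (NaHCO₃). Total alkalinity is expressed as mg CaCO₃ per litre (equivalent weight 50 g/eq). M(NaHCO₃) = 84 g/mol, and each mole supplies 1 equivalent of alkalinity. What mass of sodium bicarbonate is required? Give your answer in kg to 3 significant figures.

(a) Volume: 282,000 US gal × 3.785 L/gal = 1,067,370 L.
(a) [OCl⁻]/[HOCl] = 10^(pH − pKa) = 10^(7.86 − 7.42) = 2.754; fraction as HOCl = 1/(1 + 2.754) = 0.2664.
(a) Free chlorine required for 1.72 ppm HOCl: 1.72 / 0.2664 = 6.457 ppm.
(a) FC to add: 6.457 − 0.7 = 5.757 mg/L as Cl₂.
(a) Cl₂ equivalent: 5.757 mg/L × 1,067,370 L = 6145 g.
(a) Product at 71.2% available Cl: 6145 / 0.712 = 8631 g.

(b) Alkalinity to add: (77 − 45) = 32 mg/L as CaCO₃ × 527,000 L = 16,860 g as CaCO₃.
(b) Equivalents: 16,860 g ÷ 50 g/eq = 337.3 eq.
(b) NaHCO₃ supplies 1 eq per mole → 337.3 mol.
(b) Mass: 337.3 mol × 84 g/mol = 28,330 g.

(a) 8.63 kg; (b) 28.3 kg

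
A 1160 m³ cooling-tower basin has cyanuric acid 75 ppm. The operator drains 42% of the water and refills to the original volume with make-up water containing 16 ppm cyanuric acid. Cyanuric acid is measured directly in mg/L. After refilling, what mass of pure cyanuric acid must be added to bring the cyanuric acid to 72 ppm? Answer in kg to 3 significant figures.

Volume: 1160 m³ = 1,160,000 L.
After draining 42% and refilling: 75 × 0.58 + 16 × 0.42 = 50.22 ppm.
Deficit to target: 72 − 50.22 = 21.78 mg/L.
Mass: 21.78 mg/L × 1,160,000 L = 25,260 g cyanuric acid.

25.3 kg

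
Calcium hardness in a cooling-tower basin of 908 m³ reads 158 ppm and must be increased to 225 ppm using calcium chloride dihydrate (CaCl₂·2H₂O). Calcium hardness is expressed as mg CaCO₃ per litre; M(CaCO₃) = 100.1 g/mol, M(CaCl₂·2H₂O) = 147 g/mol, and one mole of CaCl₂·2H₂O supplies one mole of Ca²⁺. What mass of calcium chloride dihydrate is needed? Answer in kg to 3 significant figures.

89.3 kg

Volume: 908 m³ = 908,000 L.
Hardness to add: (225 − 158) = 67 mg/L as CaCO₃ × 908,000 L = 60,840 g as CaCO₃.
Moles of Ca²⁺ (1 mol Ca²⁺ ≡ 1 mol CaCO₃): 60,840 / 100.1 g/mol = 607.8 mol.
Mass of CaCl₂·2H₂O: 607.8 × 147 = 89,340 g.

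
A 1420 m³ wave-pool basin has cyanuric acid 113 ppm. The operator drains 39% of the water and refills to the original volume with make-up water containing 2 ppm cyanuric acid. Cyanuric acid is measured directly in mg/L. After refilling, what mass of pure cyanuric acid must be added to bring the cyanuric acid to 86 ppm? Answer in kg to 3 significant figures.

23.1 kg

Volume: 1420 m³ = 1,420,000 L.
After draining 39% and refilling: 113 × 0.61 + 2 × 0.39 = 69.71 ppm.
Deficit to target: 86 − 69.71 = 16.29 mg/L.
Mass: 16.29 mg/L × 1,420,000 L = 23,130 g cyanuric acid.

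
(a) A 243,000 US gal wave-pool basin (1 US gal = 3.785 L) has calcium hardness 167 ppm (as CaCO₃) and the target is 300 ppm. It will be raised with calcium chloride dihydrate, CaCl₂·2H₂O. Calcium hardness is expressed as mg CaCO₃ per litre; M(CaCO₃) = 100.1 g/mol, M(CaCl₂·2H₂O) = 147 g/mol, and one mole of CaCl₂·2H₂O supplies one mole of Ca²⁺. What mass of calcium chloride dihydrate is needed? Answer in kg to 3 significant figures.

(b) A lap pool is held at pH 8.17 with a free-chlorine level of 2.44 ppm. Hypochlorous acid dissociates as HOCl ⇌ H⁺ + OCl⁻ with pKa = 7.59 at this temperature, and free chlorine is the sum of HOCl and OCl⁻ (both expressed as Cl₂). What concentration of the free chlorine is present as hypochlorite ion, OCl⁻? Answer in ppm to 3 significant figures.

(a) 180 kg; (b) 1.93 ppm

(a) Volume: 243,000 US gal × 3.785 L/gal = 919,755 L.
(a) Hardness to add: (300 − 167) = 133 mg/L as CaCO₃ × 919,755 L = 122,300 g as CaCO₃.
(a) Moles of Ca²⁺ (1 mol Ca²⁺ ≡ 1 mol CaCO₃): 122,300 / 100.1 g/mol = 1222 mol.
(a) Mass of CaCl₂·2H₂O: 1222 × 147 = 179,600 g.

(b) [OCl⁻]/[HOCl] = 10^(pH − pKa) = 10^(8.17 − 7.59) = 10^0.58 = 3.802.
(b) Fraction as HOCl = 1 / (1 + 3.802) = 0.2083.
(b) OCl⁻ = (1 − 0.2083) × 2.44 ppm = 1.932 ppm.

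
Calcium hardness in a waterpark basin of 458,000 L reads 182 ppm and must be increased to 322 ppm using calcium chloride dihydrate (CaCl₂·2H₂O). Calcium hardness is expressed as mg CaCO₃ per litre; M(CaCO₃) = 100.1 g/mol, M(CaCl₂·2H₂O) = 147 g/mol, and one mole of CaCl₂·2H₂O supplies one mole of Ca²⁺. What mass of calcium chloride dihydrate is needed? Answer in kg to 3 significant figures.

94.2 kg

Hardness to add: (322 − 182) = 140 mg/L as CaCO₃ × 458,000 L = 64,120 g as CaCO₃.
Moles of Ca²⁺ (1 mol Ca²⁺ ≡ 1 mol CaCO₃): 64,120 / 100.1 g/mol = 640.6 mol.
Mass of CaCl₂·2H₂O: 640.6 × 147 = 94,160 g.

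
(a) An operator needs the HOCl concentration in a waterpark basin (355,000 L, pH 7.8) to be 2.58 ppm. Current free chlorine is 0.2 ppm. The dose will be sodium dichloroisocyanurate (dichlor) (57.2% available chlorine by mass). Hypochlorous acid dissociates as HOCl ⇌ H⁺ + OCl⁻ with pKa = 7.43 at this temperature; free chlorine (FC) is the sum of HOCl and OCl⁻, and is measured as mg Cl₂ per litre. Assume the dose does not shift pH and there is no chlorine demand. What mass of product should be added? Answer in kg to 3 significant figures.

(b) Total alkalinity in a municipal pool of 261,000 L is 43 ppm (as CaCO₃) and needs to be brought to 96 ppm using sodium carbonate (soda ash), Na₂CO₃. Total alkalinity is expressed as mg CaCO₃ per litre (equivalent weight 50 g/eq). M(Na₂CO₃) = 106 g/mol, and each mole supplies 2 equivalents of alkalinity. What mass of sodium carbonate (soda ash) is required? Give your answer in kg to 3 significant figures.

(a) [OCl⁻]/[HOCl] = 10^(pH − pKa) = 10^(7.8 − 7.43) = 2.344; fraction as HOCl = 1/(1 + 2.344) = 0.299.
(a) Free chlorine required for 2.58 ppm HOCl: 2.58 / 0.299 = 8.628 ppm.
(a) FC to add: 8.628 − 0.2 = 8.428 mg/L as Cl₂.
(a) Cl₂ equivalent: 8.428 mg/L × 355,000 L = 2992 g.
(a) Product at 57.2% available Cl: 2992 / 0.572 = 5231 g.

(b) Alkalinity to add: (96 − 43) = 53 mg/L as CaCO₃ × 261,000 L = 13,830 g as CaCO₃.
(b) Equivalents: 13,830 g ÷ 50 g/eq = 276.7 eq.
(b) Each mole of Na₂CO₃ supplies 2 eq, so 276.7 / 2 = 138.3 mol.
(b) Mass: 138.3 mol × 106 g/mol = 14,660 g.

(a) 5.23 kg; (b) 14.7 kg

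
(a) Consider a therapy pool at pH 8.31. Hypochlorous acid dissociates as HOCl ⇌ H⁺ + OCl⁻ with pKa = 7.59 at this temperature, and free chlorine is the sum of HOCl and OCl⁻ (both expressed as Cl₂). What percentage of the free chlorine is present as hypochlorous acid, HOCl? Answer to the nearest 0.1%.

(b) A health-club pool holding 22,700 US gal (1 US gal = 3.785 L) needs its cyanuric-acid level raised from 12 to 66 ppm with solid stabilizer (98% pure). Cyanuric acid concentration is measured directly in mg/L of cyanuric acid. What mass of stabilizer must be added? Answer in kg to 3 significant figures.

(a) 16.0%; (b) 4.73 kg

(a) [OCl⁻]/[HOCl] = 10^(pH − pKa) = 10^(8.31 − 7.59) = 10^0.72 = 5.248.
(a) Fraction as HOCl = 1 / (1 + 5.248) = 0.16.

(b) Volume: 22,700 US gal × 3.785 L/gal = 85,920 L.
(b) CYA to add: (66 − 12) = 54 mg/L × 85,920 L = 4640 g cyanuric acid.
(b) At 98% purity: 4640 / 0.98 = 4734 g product.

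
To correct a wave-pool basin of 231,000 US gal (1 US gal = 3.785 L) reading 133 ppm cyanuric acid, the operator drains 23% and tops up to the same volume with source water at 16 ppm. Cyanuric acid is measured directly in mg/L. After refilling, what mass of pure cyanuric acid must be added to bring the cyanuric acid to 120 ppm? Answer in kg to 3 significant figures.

12.2 kg

Volume: 231,000 US gal × 3.785 L/gal = 874,335 L.
After draining 23% and refilling: 133 × 0.77 + 16 × 0.23 = 106.09 ppm.
Deficit to target: 120 − 106.09 = 13.91 mg/L.
Mass: 13.91 mg/L × 874,335 L = 12,160 g cyanuric acid.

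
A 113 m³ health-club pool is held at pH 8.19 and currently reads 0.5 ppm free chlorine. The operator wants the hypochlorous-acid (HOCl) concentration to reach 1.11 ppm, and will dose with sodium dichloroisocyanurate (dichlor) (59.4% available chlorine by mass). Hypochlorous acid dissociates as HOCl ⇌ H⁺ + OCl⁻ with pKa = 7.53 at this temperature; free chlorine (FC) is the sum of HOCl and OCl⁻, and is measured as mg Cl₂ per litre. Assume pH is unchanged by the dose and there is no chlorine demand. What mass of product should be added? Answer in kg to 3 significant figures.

1.08 kg

Volume: 113 m³ = 113,000 L.
[OCl⁻]/[HOCl] = 10^(pH − pKa) = 10^(8.19 − 7.53) = 4.571; fraction as HOCl = 1/(1 + 4.571) = 0.1795.
Free chlorine required for 1.11 ppm HOCl: 1.11 / 0.1795 = 6.184 ppm.
FC to add: 6.184 − 0.5 = 5.684 mg/L as Cl₂.
Cl₂ equivalent: 5.684 mg/L × 113,000 L = 642.3 g.
Product at 59.4% available Cl: 642.3 / 0.594 = 1081 g.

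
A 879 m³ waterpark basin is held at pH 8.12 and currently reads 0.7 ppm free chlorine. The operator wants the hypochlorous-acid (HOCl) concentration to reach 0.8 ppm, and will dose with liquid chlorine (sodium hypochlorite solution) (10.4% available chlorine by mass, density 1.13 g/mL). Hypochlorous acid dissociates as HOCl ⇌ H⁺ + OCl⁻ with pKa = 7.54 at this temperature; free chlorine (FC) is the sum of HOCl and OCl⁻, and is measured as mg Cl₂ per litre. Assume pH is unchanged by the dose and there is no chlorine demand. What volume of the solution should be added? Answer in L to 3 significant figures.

23.5 L

Volume: 879 m³ = 879,000 L.
[OCl⁻]/[HOCl] = 10^(pH − pKa) = 10^(8.12 − 7.54) = 3.802; fraction as HOCl = 1/(1 + 3.802) = 0.2083.
Free chlorine required for 0.8 ppm HOCl: 0.8 / 0.2083 = 3.842 ppm.
FC to add: 3.842 − 0.7 = 3.142 mg/L as Cl₂.
Cl₂ equivalent: 3.142 mg/L × 879,000 L = 2761 g.
Product at 10.4% available Cl: 2761 / 0.104 = 26,550 g.
Volume: 26,550 g ÷ 1.13 g/mL = 23,500 mL.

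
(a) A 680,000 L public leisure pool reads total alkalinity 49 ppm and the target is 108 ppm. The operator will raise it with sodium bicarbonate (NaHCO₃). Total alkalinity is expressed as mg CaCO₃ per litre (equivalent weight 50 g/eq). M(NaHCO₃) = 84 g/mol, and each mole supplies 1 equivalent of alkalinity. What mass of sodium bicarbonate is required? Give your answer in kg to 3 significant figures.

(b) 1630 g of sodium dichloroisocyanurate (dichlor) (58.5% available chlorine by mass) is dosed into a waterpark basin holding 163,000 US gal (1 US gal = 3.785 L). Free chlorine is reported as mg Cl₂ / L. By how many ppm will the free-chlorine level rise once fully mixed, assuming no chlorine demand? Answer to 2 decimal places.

(a) 67.4 kg; (b) 1.55 ppm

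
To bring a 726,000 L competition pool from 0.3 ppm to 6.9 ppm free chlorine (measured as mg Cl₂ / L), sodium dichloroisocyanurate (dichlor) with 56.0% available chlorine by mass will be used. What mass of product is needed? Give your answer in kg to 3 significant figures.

Chlorine deficit: 6.9 − 0.3 = 6.6 ppm = 6.6 mg/L as Cl₂.
Cl₂ equivalent needed: 6.6 mg/L × 726,000 L = 4,792,000 mg = 4792 g.
Product at 56.0% available chlorine: 4792 / 0.56 = 8556 g.

8.56 kg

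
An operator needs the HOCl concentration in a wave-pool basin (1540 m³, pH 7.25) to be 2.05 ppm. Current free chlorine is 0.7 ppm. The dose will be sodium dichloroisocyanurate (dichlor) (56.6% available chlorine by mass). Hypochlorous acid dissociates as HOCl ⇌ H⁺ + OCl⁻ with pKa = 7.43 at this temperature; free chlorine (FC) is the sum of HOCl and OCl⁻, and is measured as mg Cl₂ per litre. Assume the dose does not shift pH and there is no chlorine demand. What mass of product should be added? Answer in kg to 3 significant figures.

Volume: 1540 m³ = 1,540,000 L.
[OCl⁻]/[HOCl] = 10^(pH − pKa) = 10^(7.25 − 7.43) = 0.6607; fraction as HOCl = 1/(1 + 0.6607) = 0.6022.
Free chlorine required for 2.05 ppm HOCl: 2.05 / 0.6022 = 3.404 ppm.
FC to add: 3.404 − 0.7 = 2.704 mg/L as Cl₂.
Cl₂ equivalent: 2.704 mg/L × 1,540,000 L = 4165 g.
Product at 56.6% available Cl: 4165 / 0.566 = 7358 g.

7.36 kg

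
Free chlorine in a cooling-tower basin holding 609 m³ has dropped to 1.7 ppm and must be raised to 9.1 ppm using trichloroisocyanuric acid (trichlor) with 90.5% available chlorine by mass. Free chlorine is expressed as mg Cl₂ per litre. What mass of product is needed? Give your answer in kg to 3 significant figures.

Volume: 609 m³ = 609,000 L.
Chlorine deficit: 9.1 − 1.7 = 7.4 ppm = 7.4 mg/L as Cl₂.
Cl₂ equivalent needed: 7.4 mg/L × 609,000 L = 4,507,000 mg = 4507 g.
Product at 90.5% available chlorine: 4507 / 0.905 = 4980 g.

4.98 kg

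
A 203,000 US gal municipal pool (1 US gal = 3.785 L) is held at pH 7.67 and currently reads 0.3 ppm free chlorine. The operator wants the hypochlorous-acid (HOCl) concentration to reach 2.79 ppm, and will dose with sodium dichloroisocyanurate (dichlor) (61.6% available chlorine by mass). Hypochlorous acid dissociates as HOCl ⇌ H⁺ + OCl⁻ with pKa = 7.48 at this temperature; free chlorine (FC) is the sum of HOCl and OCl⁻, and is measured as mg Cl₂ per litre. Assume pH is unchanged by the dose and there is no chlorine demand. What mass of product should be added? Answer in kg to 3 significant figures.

8.50 kg

Volume: 203,000 US gal × 3.785 L/gal = 768,355 L.
[OCl⁻]/[HOCl] = 10^(pH − pKa) = 10^(7.67 − 7.48) = 1.549; fraction as HOCl = 1/(1 + 1.549) = 0.3923.
Free chlorine required for 2.79 ppm HOCl: 2.79 / 0.3923 = 7.111 ppm.
FC to add: 7.111 − 0.3 = 6.811 mg/L as Cl₂.
Cl₂ equivalent: 6.811 mg/L × 768,355 L = 5233 g.
Product at 61.6% available Cl: 5233 / 0.616 = 8496 g.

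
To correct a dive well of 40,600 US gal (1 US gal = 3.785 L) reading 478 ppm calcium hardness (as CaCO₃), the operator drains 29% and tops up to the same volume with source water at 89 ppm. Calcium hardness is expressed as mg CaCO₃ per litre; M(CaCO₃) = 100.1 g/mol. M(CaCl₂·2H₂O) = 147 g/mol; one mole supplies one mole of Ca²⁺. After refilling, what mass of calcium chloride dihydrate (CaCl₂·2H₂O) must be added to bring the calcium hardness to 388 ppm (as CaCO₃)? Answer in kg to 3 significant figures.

5.15 kg

Volume: 40,600 US gal × 3.785 L/gal = 153,671 L.
After draining 29% and refilling: 478 × 0.71 + 89 × 0.29 = 365.19 ppm.
Deficit to target: 388 − 365.19 = 22.81 mg/L.
As CaCO₃: 22.81 mg/L × 153,671 L = 3505 g; ÷ 100.1 = 35.02 mol Ca²⁺.
Mass: 35.02 × 147 = 5148 g.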